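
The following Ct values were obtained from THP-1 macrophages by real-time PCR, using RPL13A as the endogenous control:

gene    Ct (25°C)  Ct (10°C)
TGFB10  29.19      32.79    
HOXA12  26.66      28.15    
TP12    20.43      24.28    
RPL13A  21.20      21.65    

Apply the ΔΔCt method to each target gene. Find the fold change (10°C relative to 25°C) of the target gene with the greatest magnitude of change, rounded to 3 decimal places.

TGFB10: ΔΔCt = (32.79−21.65) − (29.19−21.20) = 11.14 − 7.99 = 3.15; fold change = 2^-3.15 = 0.113
HOXA12: ΔΔCt = (28.15−21.65) − (26.66−21.20) = 6.50 − 5.46 = 1.04; fold change = 2^-1.04 = 0.486
TP12: ΔΔCt = (24.28−21.65) − (20.43−21.20) = 2.63 − (-0.77) = 3.40; fold change = 2^-3.40 = 0.095
TP12 has the largest |ΔΔCt| = 3.40.

0.095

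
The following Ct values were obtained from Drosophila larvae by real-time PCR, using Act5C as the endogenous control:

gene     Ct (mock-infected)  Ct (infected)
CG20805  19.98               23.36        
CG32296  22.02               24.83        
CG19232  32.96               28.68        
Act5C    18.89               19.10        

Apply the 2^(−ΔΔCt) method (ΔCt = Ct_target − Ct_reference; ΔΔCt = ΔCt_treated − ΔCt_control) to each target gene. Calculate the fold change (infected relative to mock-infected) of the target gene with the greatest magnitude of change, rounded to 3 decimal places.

22.471

CG20805: ΔΔCt = (23.36−19.10) − (19.98−18.89) = 4.26 − 1.09 = 3.17; fold change = 2^-3.17 = 0.111
CG32296: ΔΔCt = (24.83−19.10) − (22.02−18.89) = 5.73 − 3.13 = 2.60; fold change = 2^-2.60 = 0.165
CG19232: ΔΔCt = (28.68−19.10) − (32.96−18.89) = 9.58 − 14.07 = -4.49; fold change = 2^4.49 = 22.471
CG19232 has the largest |ΔΔCt| = 4.49.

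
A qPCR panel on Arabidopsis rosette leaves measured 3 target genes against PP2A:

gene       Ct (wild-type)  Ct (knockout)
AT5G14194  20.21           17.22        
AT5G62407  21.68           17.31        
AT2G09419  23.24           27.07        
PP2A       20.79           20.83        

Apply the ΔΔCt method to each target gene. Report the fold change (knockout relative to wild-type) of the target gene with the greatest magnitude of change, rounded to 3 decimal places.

AT5G14194: ΔΔCt = (17.22−20.83) − (20.21−20.79) = -3.61 − (-0.58) = -3.03; fold change = 2^3.03 = 8.168
AT5G62407: ΔΔCt = (17.31−20.83) − (21.68−20.79) = -3.52 − 0.89 = -4.41; fold change = 2^4.41 = 21.259
AT2G09419: ΔΔCt = (27.07−20.83) − (23.24−20.79) = 6.24 − 2.45 = 3.79; fold change = 2^-3.79 = 0.072
AT5G62407 has the largest |ΔΔCt| = 4.41.

21.259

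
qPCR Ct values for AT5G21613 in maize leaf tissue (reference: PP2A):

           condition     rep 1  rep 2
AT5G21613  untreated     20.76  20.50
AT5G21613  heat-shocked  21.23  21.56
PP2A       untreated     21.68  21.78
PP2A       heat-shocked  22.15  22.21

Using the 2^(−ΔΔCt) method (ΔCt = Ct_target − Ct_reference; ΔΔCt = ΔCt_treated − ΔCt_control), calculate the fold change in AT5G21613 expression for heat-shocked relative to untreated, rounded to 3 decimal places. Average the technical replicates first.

0.804

Mean Ct: AT5G21613 untreated 20.630; AT5G21613 heat-shocked 21.395; PP2A untreated 21.730; PP2A heat-shocked 22.180
ΔCt(untreated) = 20.630 − 21.730 = -1.100
ΔCt(heat-shocked) = 21.395 − 22.180 = -0.785
ΔΔCt = -0.785 − (-1.100) = 0.315
Fold change = 2^(−0.315) = 0.8039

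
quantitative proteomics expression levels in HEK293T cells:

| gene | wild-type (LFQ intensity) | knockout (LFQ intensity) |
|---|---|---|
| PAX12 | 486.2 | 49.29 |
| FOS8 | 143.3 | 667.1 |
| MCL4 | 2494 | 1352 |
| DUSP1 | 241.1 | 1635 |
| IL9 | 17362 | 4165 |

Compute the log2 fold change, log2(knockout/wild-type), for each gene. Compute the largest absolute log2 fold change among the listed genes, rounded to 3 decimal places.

3.302

log2(49.29/486.2) = -3.302  (PAX12)
log2(667.1/143.3) = 2.219  (FOS8)
log2(1352/2494) = -0.883  (MCL4)
log2(1635/241.1) = 2.762  (DUSP1)
log2(4165/17362) = -2.060  (IL9)
The largest magnitude belongs to PAX12.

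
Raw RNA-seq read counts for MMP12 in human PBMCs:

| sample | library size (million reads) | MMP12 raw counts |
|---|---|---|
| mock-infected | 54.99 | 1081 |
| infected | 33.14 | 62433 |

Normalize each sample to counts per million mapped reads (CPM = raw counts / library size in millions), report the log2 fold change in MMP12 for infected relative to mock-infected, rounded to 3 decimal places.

CPM(mock-infected) = 1081 / 54.99 = 19.6581
CPM(infected) = 62433 / 33.14 = 1883.9167
Fold change = 1883.9167 / 19.6581 = 95.83402
log2(95.83402) = 6.5825

6.582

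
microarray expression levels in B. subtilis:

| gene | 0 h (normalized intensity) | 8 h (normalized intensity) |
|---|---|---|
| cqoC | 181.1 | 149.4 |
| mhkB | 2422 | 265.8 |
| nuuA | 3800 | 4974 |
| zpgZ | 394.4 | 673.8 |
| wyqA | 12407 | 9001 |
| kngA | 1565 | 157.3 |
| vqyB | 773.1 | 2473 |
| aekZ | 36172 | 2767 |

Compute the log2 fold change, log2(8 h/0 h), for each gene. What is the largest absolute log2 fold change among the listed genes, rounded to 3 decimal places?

log2(149.4/181.1) = -0.278  (cqoC)
log2(265.8/2422) = -3.188  (mhkB)
log2(4974/3800) = 0.388  (nuuA)
log2(673.8/394.4) = 0.773  (zpgZ)
log2(9001/12407) = -0.463  (wyqA)
log2(157.3/1565) = -3.315  (kngA)
log2(2473/773.1) = 1.678  (vqyB)
log2(2767/36172) = -3.708  (aekZ)
The largest magnitude belongs to aekZ.

3.708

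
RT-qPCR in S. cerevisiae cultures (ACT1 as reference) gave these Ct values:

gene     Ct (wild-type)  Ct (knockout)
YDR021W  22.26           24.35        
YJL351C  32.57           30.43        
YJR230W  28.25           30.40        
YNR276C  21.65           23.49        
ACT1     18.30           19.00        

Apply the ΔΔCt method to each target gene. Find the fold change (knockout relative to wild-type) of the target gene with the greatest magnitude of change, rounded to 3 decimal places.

YDR021W: ΔΔCt = (24.35−19.00) − (22.26−18.30) = 5.35 − 3.96 = 1.39; fold change = 2^-1.39 = 0.382
YJL351C: ΔΔCt = (30.43−19.00) − (32.57−18.30) = 11.43 − 14.27 = -2.84; fold change = 2^2.84 = 7.160
YJR230W: ΔΔCt = (30.40−19.00) − (28.25−18.30) = 11.40 − 9.95 = 1.45; fold change = 2^-1.45 = 0.366
YNR276C: ΔΔCt = (23.49−19.00) − (21.65−18.30) = 4.49 − 3.35 = 1.14; fold change = 2^-1.14 = 0.454
YJL351C has the largest |ΔΔCt| = 2.84.

7.160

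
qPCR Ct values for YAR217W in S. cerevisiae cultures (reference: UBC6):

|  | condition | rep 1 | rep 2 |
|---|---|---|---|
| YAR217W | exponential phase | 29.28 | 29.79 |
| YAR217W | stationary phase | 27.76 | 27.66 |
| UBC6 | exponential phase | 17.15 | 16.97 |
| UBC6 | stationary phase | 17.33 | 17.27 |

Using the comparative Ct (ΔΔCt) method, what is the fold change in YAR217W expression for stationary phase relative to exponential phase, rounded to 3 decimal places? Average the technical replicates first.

Mean Ct: YAR217W exponential phase 29.535; YAR217W stationary phase 27.710; UBC6 exponential phase 17.060; UBC6 stationary phase 17.300
ΔCt(exponential phase) = 29.535 − 17.060 = 12.475
ΔCt(stationary phase) = 27.710 − 17.300 = 10.410
ΔΔCt = 10.410 − 12.475 = -2.065
Fold change = 2^(−(-2.065)) = 2^2.065 = 4.1843

4.184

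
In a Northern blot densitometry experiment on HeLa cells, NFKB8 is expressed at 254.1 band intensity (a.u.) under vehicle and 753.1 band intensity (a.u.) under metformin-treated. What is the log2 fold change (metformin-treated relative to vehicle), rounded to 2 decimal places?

1.57

Fold change = 753.1 / 254.1 = 2.9638
log2(2.9638) = 1.567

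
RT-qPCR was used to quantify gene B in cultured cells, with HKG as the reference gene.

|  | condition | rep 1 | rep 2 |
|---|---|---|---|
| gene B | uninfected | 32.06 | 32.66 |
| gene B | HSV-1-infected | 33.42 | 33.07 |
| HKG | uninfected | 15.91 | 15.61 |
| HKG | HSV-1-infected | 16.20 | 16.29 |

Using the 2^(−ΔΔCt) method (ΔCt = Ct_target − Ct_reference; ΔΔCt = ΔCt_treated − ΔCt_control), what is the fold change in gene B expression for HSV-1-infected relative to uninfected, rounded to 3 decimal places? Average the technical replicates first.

0.758

Mean Ct: gene B uninfected 32.360; gene B HSV-1-infected 33.245; HKG uninfected 15.760; HKG HSV-1-infected 16.245
ΔCt(uninfected) = 32.360 − 15.760 = 16.600
ΔCt(HSV-1-infected) = 33.245 − 16.245 = 17.000
ΔΔCt = 17.000 − 16.600 = 0.400
Fold change = 2^(−0.400) = 0.7579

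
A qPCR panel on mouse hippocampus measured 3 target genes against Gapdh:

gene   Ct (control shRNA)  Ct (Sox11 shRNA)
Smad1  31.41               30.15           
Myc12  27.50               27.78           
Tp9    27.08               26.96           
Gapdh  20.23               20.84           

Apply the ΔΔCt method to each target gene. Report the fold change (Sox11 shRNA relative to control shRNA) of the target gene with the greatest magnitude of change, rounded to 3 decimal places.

3.655

Smad1: ΔΔCt = (30.15−20.84) − (31.41−20.23) = 9.31 − 11.18 = -1.87; fold change = 2^1.87 = 3.655
Myc12: ΔΔCt = (27.78−20.84) − (27.50−20.23) = 6.94 − 7.27 = -0.33; fold change = 2^0.33 = 1.257
Tp9: ΔΔCt = (26.96−20.84) − (27.08−20.23) = 6.12 − 6.85 = -0.73; fold change = 2^0.73 = 1.659
Smad1 has the largest |ΔΔCt| = 1.87.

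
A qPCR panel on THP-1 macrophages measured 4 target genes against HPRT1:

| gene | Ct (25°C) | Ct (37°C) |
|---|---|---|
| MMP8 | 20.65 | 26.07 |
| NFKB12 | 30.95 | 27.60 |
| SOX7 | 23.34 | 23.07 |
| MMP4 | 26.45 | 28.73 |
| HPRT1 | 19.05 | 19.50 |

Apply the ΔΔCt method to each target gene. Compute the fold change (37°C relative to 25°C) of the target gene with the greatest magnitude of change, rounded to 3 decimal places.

MMP8: ΔΔCt = (26.07−19.50) − (20.65−19.05) = 6.57 − 1.60 = 4.97; fold change = 2^-4.97 = 0.032
NFKB12: ΔΔCt = (27.60−19.50) − (30.95−19.05) = 8.10 − 11.90 = -3.80; fold change = 2^3.80 = 13.929
SOX7: ΔΔCt = (23.07−19.50) − (23.34−19.05) = 3.57 − 4.29 = -0.72; fold change = 2^0.72 = 1.647
MMP4: ΔΔCt = (28.73−19.50) − (26.45−19.05) = 9.23 − 7.40 = 1.83; fold change = 2^-1.83 = 0.281
MMP8 has the largest |ΔΔCt| = 4.97.

0.032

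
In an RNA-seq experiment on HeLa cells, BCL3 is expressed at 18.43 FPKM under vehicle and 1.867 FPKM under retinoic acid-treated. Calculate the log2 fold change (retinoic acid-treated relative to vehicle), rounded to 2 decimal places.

Fold change = 1.867 / 18.43 = 0.1013
log2(0.1013) = -3.303

-3.30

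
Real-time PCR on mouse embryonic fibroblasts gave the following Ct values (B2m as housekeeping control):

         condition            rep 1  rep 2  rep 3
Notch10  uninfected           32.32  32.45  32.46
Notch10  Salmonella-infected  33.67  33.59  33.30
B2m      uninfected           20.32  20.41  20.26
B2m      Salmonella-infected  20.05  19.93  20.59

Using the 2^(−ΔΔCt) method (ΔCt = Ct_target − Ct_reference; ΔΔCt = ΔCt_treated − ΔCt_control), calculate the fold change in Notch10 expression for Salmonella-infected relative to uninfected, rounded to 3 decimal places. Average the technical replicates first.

Mean Ct: Notch10 uninfected 32.410; Notch10 Salmonella-infected 33.520; B2m uninfected 20.330; B2m Salmonella-infected 20.190
ΔCt(uninfected) = 32.410 − 20.330 = 12.080
ΔCt(Salmonella-infected) = 33.520 − 20.190 = 13.330
ΔΔCt = 13.330 − 12.080 = 1.250
Fold change = 2^(−1.250) = 0.4204

0.420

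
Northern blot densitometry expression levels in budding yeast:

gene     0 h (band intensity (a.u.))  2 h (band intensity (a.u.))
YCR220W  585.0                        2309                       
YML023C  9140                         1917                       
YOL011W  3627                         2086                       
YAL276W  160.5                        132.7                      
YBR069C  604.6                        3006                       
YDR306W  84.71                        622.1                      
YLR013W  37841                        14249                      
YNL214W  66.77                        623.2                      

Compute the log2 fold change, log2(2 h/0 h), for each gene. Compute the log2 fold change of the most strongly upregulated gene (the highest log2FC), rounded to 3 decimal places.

log2(2309/585.0) = 1.981  (YCR220W)
log2(1917/9140) = -2.253  (YML023C)
log2(2086/3627) = -0.798  (YOL011W)
log2(132.7/160.5) = -0.274  (YAL276W)
log2(3006/604.6) = 2.314  (YBR069C)
log2(622.1/84.71) = 2.877  (YDR306W)
log2(14249/37841) = -1.409  (YLR013W)
log2(623.2/66.77) = 3.222  (YNL214W)
YNL214W is most strongly upregulated.

3.222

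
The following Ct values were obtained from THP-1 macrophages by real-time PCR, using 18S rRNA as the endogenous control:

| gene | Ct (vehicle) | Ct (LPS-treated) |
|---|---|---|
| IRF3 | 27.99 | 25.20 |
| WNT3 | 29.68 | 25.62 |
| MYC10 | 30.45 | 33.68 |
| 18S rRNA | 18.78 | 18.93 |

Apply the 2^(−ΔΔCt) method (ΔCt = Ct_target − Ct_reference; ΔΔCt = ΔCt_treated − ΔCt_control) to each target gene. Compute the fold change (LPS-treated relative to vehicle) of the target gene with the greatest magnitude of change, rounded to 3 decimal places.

IRF3: ΔΔCt = (25.20−18.93) − (27.99−18.78) = 6.27 − 9.21 = -2.94; fold change = 2^2.94 = 7.674
WNT3: ΔΔCt = (25.62−18.93) − (29.68−18.78) = 6.69 − 10.90 = -4.21; fold change = 2^4.21 = 18.507
MYC10: ΔΔCt = (33.68−18.93) − (30.45−18.78) = 14.75 − 11.67 = 3.08; fold change = 2^-3.08 = 0.118
WNT3 has the largest |ΔΔCt| = 4.21.

18.507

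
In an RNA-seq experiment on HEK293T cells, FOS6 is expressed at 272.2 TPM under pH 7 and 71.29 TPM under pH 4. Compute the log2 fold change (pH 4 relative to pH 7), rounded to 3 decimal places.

Fold change = 71.29 / 272.2 = 0.2619
log2(0.2619) = -1.9329

-1.933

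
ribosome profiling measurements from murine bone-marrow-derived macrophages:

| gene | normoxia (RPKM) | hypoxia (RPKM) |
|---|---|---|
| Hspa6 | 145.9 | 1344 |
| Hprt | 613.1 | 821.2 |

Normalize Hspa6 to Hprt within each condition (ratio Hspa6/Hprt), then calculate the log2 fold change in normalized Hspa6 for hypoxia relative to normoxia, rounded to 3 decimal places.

Hspa6/Hprt (normoxia) = 145.9 / 613.1 = 0.23797
Hspa6/Hprt (hypoxia) = 1344 / 821.2 = 1.6366
Fold change = 1.6366 / 0.23797 = 6.8774
log2(6.8774) = 2.7819

2.782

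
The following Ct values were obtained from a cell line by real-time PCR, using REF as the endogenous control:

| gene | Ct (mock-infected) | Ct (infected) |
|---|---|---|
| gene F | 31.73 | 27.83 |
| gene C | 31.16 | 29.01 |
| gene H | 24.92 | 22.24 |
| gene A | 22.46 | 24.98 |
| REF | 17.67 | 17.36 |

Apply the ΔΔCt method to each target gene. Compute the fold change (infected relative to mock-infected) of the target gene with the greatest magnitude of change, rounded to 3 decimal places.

gene F: ΔΔCt = (27.83−17.36) − (31.73−17.67) = 10.47 − 14.06 = -3.59; fold change = 2^3.59 = 12.042
gene C: ΔΔCt = (29.01−17.36) − (31.16−17.67) = 11.65 − 13.49 = -1.84; fold change = 2^1.84 = 3.580
gene H: ΔΔCt = (22.24−17.36) − (24.92−17.67) = 4.88 − 7.25 = -2.37; fold change = 2^2.37 = 5.169
gene A: ΔΔCt = (24.98−17.36) − (22.46−17.67) = 7.62 − 4.79 = 2.83; fold change = 2^-2.83 = 0.141
gene F has the largest |ΔΔCt| = 3.59.

12.042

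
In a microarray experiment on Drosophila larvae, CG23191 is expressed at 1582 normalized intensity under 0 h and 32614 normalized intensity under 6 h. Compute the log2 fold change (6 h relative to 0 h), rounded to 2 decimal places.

Fold change = 32614 / 1582 = 20.6157
log2(20.6157) = 4.366

4.37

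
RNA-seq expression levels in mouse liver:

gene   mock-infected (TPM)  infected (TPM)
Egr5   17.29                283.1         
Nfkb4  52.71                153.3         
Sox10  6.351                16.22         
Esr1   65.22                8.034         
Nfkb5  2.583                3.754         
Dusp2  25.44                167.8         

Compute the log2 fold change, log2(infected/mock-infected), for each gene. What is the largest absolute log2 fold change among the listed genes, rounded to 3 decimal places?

4.033

log2(283.1/17.29) = 4.033  (Egr5)
log2(153.3/52.71) = 1.540  (Nfkb4)
log2(16.22/6.351) = 1.353  (Sox10)
log2(8.034/65.22) = -3.021  (Esr1)
log2(3.754/2.583) = 0.539  (Nfkb5)
log2(167.8/25.44) = 2.722  (Dusp2)
The largest magnitude belongs to Egr5.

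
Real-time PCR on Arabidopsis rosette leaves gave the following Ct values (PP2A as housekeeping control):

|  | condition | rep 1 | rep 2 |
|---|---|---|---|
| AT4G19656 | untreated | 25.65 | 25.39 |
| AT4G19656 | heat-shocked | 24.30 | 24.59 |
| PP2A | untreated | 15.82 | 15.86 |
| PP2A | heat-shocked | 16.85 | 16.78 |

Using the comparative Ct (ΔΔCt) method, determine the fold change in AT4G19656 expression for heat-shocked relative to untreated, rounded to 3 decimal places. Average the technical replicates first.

4.141

Mean Ct: AT4G19656 untreated 25.520; AT4G19656 heat-shocked 24.445; PP2A untreated 15.840; PP2A heat-shocked 16.815
ΔCt(untreated) = 25.520 − 15.840 = 9.680
ΔCt(heat-shocked) = 24.445 − 16.815 = 7.630
ΔΔCt = 7.630 − 9.680 = -2.050
Fold change = 2^(−(-2.050)) = 2^2.050 = 4.1411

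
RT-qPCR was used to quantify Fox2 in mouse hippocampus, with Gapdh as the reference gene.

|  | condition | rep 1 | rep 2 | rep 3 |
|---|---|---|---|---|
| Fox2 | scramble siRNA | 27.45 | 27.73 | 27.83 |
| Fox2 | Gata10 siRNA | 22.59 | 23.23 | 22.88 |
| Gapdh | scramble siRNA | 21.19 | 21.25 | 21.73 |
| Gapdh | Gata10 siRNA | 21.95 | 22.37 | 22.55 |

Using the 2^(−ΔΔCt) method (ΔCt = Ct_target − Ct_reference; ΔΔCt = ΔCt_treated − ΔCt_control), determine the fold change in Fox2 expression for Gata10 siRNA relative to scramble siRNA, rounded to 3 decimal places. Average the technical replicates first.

Mean Ct: Fox2 scramble siRNA 27.670; Fox2 Gata10 siRNA 22.900; Gapdh scramble siRNA 21.390; Gapdh Gata10 siRNA 22.290
ΔCt(scramble siRNA) = 27.670 − 21.390 = 6.280
ΔCt(Gata10 siRNA) = 22.900 − 22.290 = 0.610
ΔΔCt = 0.610 − 6.280 = -5.670
Fold change = 2^(−(-5.670)) = 2^5.670 = 50.9143

50.914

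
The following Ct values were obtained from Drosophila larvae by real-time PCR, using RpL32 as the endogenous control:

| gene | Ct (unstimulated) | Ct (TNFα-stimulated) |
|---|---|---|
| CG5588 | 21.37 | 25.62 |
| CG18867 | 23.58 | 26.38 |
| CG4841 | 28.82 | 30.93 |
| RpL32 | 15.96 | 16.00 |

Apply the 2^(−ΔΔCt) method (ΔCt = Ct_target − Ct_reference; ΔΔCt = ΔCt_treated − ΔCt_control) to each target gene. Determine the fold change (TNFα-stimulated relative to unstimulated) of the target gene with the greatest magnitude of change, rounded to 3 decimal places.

CG5588: ΔΔCt = (25.62−16.00) − (21.37−15.96) = 9.62 − 5.41 = 4.21; fold change = 2^-4.21 = 0.054
CG18867: ΔΔCt = (26.38−16.00) − (23.58−15.96) = 10.38 − 7.62 = 2.76; fold change = 2^-2.76 = 0.148
CG4841: ΔΔCt = (30.93−16.00) − (28.82−15.96) = 14.93 − 12.86 = 2.07; fold change = 2^-2.07 = 0.238
CG5588 has the largest |ΔΔCt| = 4.21.

0.054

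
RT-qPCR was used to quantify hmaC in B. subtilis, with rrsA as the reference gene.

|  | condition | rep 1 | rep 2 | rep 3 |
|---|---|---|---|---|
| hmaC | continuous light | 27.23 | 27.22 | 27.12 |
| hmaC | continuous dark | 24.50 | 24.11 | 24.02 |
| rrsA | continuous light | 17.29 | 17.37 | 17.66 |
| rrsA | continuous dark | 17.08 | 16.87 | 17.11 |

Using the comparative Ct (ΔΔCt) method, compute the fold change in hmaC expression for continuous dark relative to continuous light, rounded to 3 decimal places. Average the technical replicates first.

Mean Ct: hmaC continuous light 27.190; hmaC continuous dark 24.210; rrsA continuous light 17.440; rrsA continuous dark 17.020
ΔCt(continuous light) = 27.190 − 17.440 = 9.750
ΔCt(continuous dark) = 24.210 − 17.020 = 7.190
ΔΔCt = 7.190 − 9.750 = -2.560
Fold change = 2^(−(-2.560)) = 2^2.560 = 5.8971

5.897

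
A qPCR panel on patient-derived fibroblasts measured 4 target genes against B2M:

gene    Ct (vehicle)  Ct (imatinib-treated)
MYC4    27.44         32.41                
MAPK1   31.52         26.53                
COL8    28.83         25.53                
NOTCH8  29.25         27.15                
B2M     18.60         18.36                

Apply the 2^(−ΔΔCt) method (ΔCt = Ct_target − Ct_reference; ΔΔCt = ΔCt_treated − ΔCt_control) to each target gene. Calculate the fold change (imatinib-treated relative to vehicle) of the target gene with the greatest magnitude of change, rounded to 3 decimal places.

MYC4: ΔΔCt = (32.41−18.36) − (27.44−18.60) = 14.05 − 8.84 = 5.21; fold change = 2^-5.21 = 0.027
MAPK1: ΔΔCt = (26.53−18.36) − (31.52−18.60) = 8.17 − 12.92 = -4.75; fold change = 2^4.75 = 26.909
COL8: ΔΔCt = (25.53−18.36) − (28.83−18.60) = 7.17 − 10.23 = -3.06; fold change = 2^3.06 = 8.340
NOTCH8: ΔΔCt = (27.15−18.36) − (29.25−18.60) = 8.79 − 10.65 = -1.86; fold change = 2^1.86 = 3.630
MYC4 has the largest |ΔΔCt| = 5.21.

0.027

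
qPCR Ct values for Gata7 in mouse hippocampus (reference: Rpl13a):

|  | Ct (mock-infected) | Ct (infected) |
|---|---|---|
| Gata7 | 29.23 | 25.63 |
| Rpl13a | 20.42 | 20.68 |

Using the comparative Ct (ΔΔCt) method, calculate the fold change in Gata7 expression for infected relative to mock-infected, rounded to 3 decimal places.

ΔCt(mock-infected) = 29.230 − 20.420 = 8.810
ΔCt(infected) = 25.630 − 20.680 = 4.950
ΔΔCt = 4.950 − 8.810 = -3.860
Fold change = 2^(−(-3.860)) = 2^3.860 = 14.5203

14.520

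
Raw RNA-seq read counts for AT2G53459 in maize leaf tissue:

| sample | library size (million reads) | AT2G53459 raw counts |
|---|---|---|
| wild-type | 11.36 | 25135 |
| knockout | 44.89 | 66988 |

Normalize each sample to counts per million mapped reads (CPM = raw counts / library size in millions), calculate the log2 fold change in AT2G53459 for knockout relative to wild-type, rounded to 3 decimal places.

-0.568

CPM(wild-type) = 25135 / 11.36 = 2212.5880
CPM(knockout) = 66988 / 44.89 = 1492.2700
Fold change = 1492.2700 / 2212.5880 = 0.67445
log2(0.67445) = -0.5682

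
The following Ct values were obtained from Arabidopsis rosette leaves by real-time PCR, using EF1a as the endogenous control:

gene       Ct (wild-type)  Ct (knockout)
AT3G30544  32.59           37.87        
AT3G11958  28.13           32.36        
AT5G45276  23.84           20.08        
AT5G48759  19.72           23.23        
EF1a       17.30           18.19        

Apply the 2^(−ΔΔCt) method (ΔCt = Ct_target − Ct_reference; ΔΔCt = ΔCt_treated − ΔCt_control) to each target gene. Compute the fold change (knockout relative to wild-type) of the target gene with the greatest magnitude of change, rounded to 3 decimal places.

25.107

AT3G30544: ΔΔCt = (37.87−18.19) − (32.59−17.30) = 19.68 − 15.29 = 4.39; fold change = 2^-4.39 = 0.048
AT3G11958: ΔΔCt = (32.36−18.19) − (28.13−17.30) = 14.17 − 10.83 = 3.34; fold change = 2^-3.34 = 0.099
AT5G45276: ΔΔCt = (20.08−18.19) − (23.84−17.30) = 1.89 − 6.54 = -4.65; fold change = 2^4.65 = 25.107
AT5G48759: ΔΔCt = (23.23−18.19) − (19.72−17.30) = 5.04 − 2.42 = 2.62; fold change = 2^-2.62 = 0.163
AT5G45276 has the largest |ΔΔCt| = 4.65.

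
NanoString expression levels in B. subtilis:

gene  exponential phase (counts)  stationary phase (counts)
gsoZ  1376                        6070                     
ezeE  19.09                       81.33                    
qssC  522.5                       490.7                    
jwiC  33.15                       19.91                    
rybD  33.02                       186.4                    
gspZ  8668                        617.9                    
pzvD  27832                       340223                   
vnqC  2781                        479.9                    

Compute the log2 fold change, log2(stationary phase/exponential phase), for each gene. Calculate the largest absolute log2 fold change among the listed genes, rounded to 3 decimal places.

log2(6070/1376) = 2.141  (gsoZ)
log2(81.33/19.09) = 2.091  (ezeE)
log2(490.7/522.5) = -0.091  (qssC)
log2(19.91/33.15) = -0.736  (jwiC)
log2(186.4/33.02) = 2.497  (rybD)
log2(617.9/8668) = -3.810  (gspZ)
log2(340223/27832) = 3.612  (pzvD)
log2(479.9/2781) = -2.535  (vnqC)
The largest magnitude belongs to gspZ.

3.810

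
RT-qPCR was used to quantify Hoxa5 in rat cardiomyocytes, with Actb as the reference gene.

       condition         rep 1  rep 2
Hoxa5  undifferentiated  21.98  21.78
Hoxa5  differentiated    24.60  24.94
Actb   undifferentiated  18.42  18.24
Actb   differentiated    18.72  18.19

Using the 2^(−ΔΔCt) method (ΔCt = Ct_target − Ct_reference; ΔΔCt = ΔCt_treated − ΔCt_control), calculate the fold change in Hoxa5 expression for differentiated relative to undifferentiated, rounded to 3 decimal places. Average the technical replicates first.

Mean Ct: Hoxa5 undifferentiated 21.880; Hoxa5 differentiated 24.770; Actb undifferentiated 18.330; Actb differentiated 18.455
ΔCt(undifferentiated) = 21.880 − 18.330 = 3.550
ΔCt(differentiated) = 24.770 − 18.455 = 6.315
ΔΔCt = 6.315 − 3.550 = 2.765
Fold change = 2^(−2.765) = 0.1471

0.147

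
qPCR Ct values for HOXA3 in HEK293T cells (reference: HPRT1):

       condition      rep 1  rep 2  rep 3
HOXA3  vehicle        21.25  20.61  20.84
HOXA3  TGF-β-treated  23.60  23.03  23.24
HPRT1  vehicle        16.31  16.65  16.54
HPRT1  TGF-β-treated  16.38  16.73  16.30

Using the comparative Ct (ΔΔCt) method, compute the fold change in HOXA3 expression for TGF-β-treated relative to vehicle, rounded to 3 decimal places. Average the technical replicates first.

Mean Ct: HOXA3 vehicle 20.900; HOXA3 TGF-β-treated 23.290; HPRT1 vehicle 16.500; HPRT1 TGF-β-treated 16.470
ΔCt(vehicle) = 20.900 − 16.500 = 4.400
ΔCt(TGF-β-treated) = 23.290 − 16.470 = 6.820
ΔΔCt = 6.820 − 4.400 = 2.420
Fold change = 2^(−2.420) = 0.1869

0.187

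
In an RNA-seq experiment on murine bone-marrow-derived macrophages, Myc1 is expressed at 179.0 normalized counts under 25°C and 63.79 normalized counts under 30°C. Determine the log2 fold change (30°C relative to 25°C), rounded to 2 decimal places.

Fold change = 63.79 / 179.0 = 0.3564
log2(0.3564) = -1.489

-1.49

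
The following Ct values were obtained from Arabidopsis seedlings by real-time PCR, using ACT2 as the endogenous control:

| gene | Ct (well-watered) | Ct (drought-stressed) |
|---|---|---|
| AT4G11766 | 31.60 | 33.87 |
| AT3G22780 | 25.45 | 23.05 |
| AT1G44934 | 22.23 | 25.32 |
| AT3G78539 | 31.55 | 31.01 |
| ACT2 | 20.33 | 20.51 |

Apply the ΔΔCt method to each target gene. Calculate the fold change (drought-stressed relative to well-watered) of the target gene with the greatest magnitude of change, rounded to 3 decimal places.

0.133

AT4G11766: ΔΔCt = (33.87−20.51) − (31.60−20.33) = 13.36 − 11.27 = 2.09; fold change = 2^-2.09 = 0.235
AT3G22780: ΔΔCt = (23.05−20.51) − (25.45−20.33) = 2.54 − 5.12 = -2.58; fold change = 2^2.58 = 5.979
AT1G44934: ΔΔCt = (25.32−20.51) − (22.23−20.33) = 4.81 − 1.90 = 2.91; fold change = 2^-2.91 = 0.133
AT3G78539: ΔΔCt = (31.01−20.51) − (31.55−20.33) = 10.50 − 11.22 = -0.72; fold change = 2^0.72 = 1.647
AT1G44934 has the largest |ΔΔCt| = 2.91.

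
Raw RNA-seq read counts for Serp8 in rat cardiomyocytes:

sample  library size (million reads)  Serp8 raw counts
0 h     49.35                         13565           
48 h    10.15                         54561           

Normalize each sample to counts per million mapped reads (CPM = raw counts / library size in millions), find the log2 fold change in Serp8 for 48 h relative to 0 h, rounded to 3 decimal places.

CPM(0 h) = 13565 / 49.35 = 274.8734
CPM(48 h) = 54561 / 10.15 = 5375.4680
Fold change = 5375.4680 / 274.8734 = 19.55616
log2(19.55616) = 4.2896

4.290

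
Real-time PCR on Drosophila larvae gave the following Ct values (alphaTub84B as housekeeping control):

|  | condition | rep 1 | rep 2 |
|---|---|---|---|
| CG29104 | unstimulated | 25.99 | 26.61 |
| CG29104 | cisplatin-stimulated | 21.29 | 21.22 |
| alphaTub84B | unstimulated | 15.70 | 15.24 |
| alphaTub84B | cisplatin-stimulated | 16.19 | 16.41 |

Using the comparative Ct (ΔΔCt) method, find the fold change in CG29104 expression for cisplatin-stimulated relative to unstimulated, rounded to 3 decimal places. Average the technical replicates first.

58.688

Mean Ct: CG29104 unstimulated 26.300; CG29104 cisplatin-stimulated 21.255; alphaTub84B unstimulated 15.470; alphaTub84B cisplatin-stimulated 16.300
ΔCt(unstimulated) = 26.300 − 15.470 = 10.830
ΔCt(cisplatin-stimulated) = 21.255 − 16.300 = 4.955
ΔΔCt = 4.955 − 10.830 = -5.875
Fold change = 2^(−(-5.875)) = 2^5.875 = 58.6883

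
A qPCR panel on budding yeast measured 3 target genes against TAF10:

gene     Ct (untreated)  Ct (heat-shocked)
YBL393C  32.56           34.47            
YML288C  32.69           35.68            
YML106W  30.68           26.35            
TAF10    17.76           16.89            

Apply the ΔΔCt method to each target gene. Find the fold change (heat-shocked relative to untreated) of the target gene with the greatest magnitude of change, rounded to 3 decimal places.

YBL393C: ΔΔCt = (34.47−16.89) − (32.56−17.76) = 17.58 − 14.80 = 2.78; fold change = 2^-2.78 = 0.146
YML288C: ΔΔCt = (35.68−16.89) − (32.69−17.76) = 18.79 − 14.93 = 3.86; fold change = 2^-3.86 = 0.069
YML106W: ΔΔCt = (26.35−16.89) − (30.68−17.76) = 9.46 − 12.92 = -3.46; fold change = 2^3.46 = 11.004
YML288C has the largest |ΔΔCt| = 3.86.

0.069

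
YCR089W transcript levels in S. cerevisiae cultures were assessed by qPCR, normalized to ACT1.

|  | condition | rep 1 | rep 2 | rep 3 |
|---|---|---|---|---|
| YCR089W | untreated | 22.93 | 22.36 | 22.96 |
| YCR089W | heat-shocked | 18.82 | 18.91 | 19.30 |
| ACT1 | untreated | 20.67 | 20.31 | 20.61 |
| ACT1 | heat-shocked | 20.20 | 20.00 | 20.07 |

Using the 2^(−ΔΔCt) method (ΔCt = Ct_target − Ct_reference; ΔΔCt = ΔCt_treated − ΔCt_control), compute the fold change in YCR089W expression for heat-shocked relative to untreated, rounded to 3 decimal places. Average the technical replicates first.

Mean Ct: YCR089W untreated 22.750; YCR089W heat-shocked 19.010; ACT1 untreated 20.530; ACT1 heat-shocked 20.090
ΔCt(untreated) = 22.750 − 20.530 = 2.220
ΔCt(heat-shocked) = 19.010 − 20.090 = -1.080
ΔΔCt = -1.080 − 2.220 = -3.300
Fold change = 2^(−(-3.300)) = 2^3.300 = 9.8492

9.849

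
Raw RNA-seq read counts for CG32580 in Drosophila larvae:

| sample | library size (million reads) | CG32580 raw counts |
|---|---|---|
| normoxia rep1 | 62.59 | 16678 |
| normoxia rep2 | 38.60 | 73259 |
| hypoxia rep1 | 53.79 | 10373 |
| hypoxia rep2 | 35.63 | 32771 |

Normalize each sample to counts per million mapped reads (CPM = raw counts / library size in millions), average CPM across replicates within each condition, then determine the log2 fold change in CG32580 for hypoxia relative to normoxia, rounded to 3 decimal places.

CPM(normoxia rep1) = 16678 / 62.59 = 266.4643
CPM(normoxia rep2) = 73259 / 38.60 = 1897.9016
CPM(hypoxia rep1) = 10373 / 53.79 = 192.8425
CPM(hypoxia rep2) = 32771 / 35.63 = 919.7586
mean CPM(normoxia) = 1082.1829; mean CPM(hypoxia) = 556.3006
Fold change = 556.3006 / 1082.1829 = 0.51405
log2(0.51405) = -0.9600

-0.960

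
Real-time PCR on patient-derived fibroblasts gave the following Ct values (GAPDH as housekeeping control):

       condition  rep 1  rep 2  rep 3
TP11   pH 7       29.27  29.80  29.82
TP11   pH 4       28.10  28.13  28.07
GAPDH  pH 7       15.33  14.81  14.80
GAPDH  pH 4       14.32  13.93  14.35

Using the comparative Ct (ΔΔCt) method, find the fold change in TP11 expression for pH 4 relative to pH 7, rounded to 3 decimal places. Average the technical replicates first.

1.682

Mean Ct: TP11 pH 7 29.630; TP11 pH 4 28.100; GAPDH pH 7 14.980; GAPDH pH 4 14.200
ΔCt(pH 7) = 29.630 − 14.980 = 14.650
ΔCt(pH 4) = 28.100 − 14.200 = 13.900
ΔΔCt = 13.900 − 14.650 = -0.750
Fold change = 2^(−(-0.750)) = 2^0.750 = 1.6818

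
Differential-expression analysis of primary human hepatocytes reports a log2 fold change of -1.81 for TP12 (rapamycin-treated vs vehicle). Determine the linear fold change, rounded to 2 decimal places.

0.29

Fold change = 2^(-1.81) = 0.285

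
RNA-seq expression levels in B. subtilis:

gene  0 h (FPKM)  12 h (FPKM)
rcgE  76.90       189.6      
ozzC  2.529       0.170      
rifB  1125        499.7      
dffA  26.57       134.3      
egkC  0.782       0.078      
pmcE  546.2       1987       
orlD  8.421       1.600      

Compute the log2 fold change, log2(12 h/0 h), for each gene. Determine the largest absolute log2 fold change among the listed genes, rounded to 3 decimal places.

log2(189.6/76.90) = 1.302  (rcgE)
log2(0.170/2.529) = -3.895  (ozzC)
log2(499.7/1125) = -1.171  (rifB)
log2(134.3/26.57) = 2.338  (dffA)
log2(0.078/0.782) = -3.326  (egkC)
log2(1987/546.2) = 1.863  (pmcE)
log2(1.600/8.421) = -2.396  (orlD)
The largest magnitude belongs to ozzC.

3.895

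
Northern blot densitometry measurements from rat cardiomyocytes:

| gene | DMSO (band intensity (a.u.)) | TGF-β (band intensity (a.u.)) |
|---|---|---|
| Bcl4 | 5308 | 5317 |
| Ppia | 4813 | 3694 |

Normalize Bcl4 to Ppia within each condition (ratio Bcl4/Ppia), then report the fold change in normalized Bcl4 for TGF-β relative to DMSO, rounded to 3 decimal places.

1.305

Bcl4/Ppia (DMSO) = 5308 / 4813 = 1.1028
Bcl4/Ppia (TGF-β) = 5317 / 3694 = 1.4394
Fold change = 1.4394 / 1.1028 = 1.3051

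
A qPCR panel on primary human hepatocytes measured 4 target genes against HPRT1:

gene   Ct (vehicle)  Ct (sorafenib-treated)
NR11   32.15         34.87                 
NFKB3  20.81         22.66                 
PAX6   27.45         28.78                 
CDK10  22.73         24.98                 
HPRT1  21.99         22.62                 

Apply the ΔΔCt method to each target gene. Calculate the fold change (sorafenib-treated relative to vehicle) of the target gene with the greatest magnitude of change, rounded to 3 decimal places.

0.235

NR11: ΔΔCt = (34.87−22.62) − (32.15−21.99) = 12.25 − 10.16 = 2.09; fold change = 2^-2.09 = 0.235
NFKB3: ΔΔCt = (22.66−22.62) − (20.81−21.99) = 0.04 − (-1.18) = 1.22; fold change = 2^-1.22 = 0.429
PAX6: ΔΔCt = (28.78−22.62) − (27.45−21.99) = 6.16 − 5.46 = 0.70; fold change = 2^-0.70 = 0.616
CDK10: ΔΔCt = (24.98−22.62) − (22.73−21.99) = 2.36 − 0.74 = 1.62; fold change = 2^-1.62 = 0.325
NR11 has the largest |ΔΔCt| = 2.09.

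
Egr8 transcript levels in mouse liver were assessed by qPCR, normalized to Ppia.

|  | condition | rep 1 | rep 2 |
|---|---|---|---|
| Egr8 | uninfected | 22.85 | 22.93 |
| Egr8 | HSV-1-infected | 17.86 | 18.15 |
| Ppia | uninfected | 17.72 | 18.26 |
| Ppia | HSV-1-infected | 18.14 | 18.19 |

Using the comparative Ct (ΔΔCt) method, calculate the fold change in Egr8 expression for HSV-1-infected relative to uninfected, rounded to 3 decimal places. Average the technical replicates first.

Mean Ct: Egr8 uninfected 22.890; Egr8 HSV-1-infected 18.005; Ppia uninfected 17.990; Ppia HSV-1-infected 18.165
ΔCt(uninfected) = 22.890 − 17.990 = 4.900
ΔCt(HSV-1-infected) = 18.005 − 18.165 = -0.160
ΔΔCt = -0.160 − 4.900 = -5.060
Fold change = 2^(−(-5.060)) = 2^5.060 = 33.3589

33.359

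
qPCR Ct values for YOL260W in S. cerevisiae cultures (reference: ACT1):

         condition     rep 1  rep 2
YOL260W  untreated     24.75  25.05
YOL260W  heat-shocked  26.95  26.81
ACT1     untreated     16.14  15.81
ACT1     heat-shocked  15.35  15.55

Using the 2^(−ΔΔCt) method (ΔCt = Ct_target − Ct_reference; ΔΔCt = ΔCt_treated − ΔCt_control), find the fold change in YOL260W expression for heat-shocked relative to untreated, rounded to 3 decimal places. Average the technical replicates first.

0.176

Mean Ct: YOL260W untreated 24.900; YOL260W heat-shocked 26.880; ACT1 untreated 15.975; ACT1 heat-shocked 15.450
ΔCt(untreated) = 24.900 − 15.975 = 8.925
ΔCt(heat-shocked) = 26.880 − 15.450 = 11.430
ΔΔCt = 11.430 − 8.925 = 2.505
Fold change = 2^(−2.505) = 0.1762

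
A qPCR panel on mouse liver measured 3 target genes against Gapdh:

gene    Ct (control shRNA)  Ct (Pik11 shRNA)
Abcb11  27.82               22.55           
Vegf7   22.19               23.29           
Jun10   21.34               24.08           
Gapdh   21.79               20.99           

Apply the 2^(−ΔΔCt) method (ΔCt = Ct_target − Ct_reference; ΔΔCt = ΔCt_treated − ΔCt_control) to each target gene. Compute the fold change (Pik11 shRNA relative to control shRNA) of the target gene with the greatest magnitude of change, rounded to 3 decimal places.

22.162

Abcb11: ΔΔCt = (22.55−20.99) − (27.82−21.79) = 1.56 − 6.03 = -4.47; fold change = 2^4.47 = 22.162
Vegf7: ΔΔCt = (23.29−20.99) − (22.19−21.79) = 2.30 − 0.40 = 1.90; fold change = 2^-1.90 = 0.268
Jun10: ΔΔCt = (24.08−20.99) − (21.34−21.79) = 3.09 − (-0.45) = 3.54; fold change = 2^-3.54 = 0.086
Abcb11 has the largest |ΔΔCt| = 4.47.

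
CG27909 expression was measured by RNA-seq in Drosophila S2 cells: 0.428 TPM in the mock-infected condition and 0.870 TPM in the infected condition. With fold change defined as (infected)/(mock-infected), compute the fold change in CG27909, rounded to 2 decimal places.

2.03

Fold change = 0.870 / 0.428 = 2.033
CG27909 is upregulated.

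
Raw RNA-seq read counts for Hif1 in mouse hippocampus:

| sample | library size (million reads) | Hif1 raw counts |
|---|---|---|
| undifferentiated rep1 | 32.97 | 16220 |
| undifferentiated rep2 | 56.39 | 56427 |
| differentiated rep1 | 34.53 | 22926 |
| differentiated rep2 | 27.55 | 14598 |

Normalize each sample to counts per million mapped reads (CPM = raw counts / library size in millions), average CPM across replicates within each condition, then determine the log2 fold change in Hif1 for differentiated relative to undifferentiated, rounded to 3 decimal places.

-0.322

CPM(undifferentiated rep1) = 16220 / 32.97 = 491.9624
CPM(undifferentiated rep2) = 56427 / 56.39 = 1000.6561
CPM(differentiated rep1) = 22926 / 34.53 = 663.9444
CPM(differentiated rep2) = 14598 / 27.55 = 529.8730
mean CPM(undifferentiated) = 746.3093; mean CPM(differentiated) = 596.9087
Fold change = 596.9087 / 746.3093 = 0.79981
log2(0.79981) = -0.3223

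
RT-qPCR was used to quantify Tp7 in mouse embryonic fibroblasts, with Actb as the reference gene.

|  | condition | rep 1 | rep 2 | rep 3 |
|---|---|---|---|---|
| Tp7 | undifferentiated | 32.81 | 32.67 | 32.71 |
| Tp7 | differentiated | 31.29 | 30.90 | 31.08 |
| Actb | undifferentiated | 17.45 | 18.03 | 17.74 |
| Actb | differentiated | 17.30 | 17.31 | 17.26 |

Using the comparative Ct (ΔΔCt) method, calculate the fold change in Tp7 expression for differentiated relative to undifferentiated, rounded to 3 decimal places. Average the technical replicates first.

2.282

Mean Ct: Tp7 undifferentiated 32.730; Tp7 differentiated 31.090; Actb undifferentiated 17.740; Actb differentiated 17.290
ΔCt(undifferentiated) = 32.730 − 17.740 = 14.990
ΔCt(differentiated) = 31.090 − 17.290 = 13.800
ΔΔCt = 13.800 − 14.990 = -1.190
Fold change = 2^(−(-1.190)) = 2^1.190 = 2.2815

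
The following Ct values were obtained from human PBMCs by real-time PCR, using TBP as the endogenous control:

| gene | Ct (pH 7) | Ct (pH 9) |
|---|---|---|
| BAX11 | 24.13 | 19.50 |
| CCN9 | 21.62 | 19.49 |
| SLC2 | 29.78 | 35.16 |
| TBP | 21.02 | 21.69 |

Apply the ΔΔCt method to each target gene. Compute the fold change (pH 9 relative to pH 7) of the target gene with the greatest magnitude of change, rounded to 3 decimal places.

39.397

BAX11: ΔΔCt = (19.50−21.69) − (24.13−21.02) = -2.19 − 3.11 = -5.30; fold change = 2^5.30 = 39.397
CCN9: ΔΔCt = (19.49−21.69) − (21.62−21.02) = -2.20 − 0.60 = -2.80; fold change = 2^2.80 = 6.964
SLC2: ΔΔCt = (35.16−21.69) − (29.78−21.02) = 13.47 − 8.76 = 4.71; fold change = 2^-4.71 = 0.038
BAX11 has the largest |ΔΔCt| = 5.30.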